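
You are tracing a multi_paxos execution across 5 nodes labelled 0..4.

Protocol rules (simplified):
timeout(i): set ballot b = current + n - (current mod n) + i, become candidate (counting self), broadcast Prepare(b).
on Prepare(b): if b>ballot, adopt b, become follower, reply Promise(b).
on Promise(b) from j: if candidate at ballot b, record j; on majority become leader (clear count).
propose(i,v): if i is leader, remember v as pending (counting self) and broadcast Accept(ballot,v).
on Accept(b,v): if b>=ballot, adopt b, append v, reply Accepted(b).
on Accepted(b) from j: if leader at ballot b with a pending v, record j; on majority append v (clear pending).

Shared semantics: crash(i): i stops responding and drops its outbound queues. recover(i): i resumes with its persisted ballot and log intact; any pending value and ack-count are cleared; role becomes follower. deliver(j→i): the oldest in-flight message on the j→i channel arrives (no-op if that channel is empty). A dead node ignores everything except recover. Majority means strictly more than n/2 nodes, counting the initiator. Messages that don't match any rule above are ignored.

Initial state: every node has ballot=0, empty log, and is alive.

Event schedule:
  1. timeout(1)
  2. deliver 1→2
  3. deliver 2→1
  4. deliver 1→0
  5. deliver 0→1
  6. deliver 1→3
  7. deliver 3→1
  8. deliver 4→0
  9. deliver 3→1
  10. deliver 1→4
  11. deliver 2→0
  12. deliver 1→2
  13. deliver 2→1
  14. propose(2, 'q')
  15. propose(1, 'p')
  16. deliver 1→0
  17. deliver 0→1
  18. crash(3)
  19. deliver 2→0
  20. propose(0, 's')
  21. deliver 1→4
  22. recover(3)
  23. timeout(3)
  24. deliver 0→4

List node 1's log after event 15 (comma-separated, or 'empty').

empty

step 1 timeout(1): 1={cand,b=6,log=-}
step 2 deliver 1→2: 2={foll,b=6,log=-}
step 3 deliver 2→1: —
step 4 deliver 1→0: 0={foll,b=6,log=-}
step 5 deliver 0→1: 1={lead,b=6,log=-}
step 6 deliver 1→3: 3={foll,b=6,log=-}
step 7 deliver 3→1: —
step 8 deliver 4→0: —
step 9 deliver 3→1: —
step 10 deliver 1→4: 4={foll,b=6,log=-}
step 11 deliver 2→0: —
step 12 deliver 1→2: —
step 13 deliver 2→1: —
step 14 propose(2,'q'): —
step 15 propose(1,'p'): —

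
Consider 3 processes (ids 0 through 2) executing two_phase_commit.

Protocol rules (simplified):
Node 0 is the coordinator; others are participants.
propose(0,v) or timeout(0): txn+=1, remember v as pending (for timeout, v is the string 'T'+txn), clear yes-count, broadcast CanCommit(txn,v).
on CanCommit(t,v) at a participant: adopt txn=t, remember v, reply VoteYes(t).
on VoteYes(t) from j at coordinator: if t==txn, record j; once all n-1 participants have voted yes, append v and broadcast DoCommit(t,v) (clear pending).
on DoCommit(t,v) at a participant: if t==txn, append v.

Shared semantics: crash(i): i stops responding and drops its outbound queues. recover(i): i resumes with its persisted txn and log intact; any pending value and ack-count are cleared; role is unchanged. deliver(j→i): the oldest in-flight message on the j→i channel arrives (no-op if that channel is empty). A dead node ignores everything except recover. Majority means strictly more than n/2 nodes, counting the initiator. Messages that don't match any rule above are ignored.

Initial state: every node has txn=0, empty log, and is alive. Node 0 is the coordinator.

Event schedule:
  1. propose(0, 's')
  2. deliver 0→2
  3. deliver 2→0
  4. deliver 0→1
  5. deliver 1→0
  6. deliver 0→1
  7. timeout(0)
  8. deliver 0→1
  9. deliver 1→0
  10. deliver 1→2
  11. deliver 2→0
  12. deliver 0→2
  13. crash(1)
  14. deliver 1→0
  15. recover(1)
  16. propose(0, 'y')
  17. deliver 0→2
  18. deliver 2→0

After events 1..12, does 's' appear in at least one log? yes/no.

step 1 propose(0,'s'): 0={coor,t=1,log=-}
step 2 deliver 0→2: 2={part,t=1,log=-}
step 3 deliver 2→0: —
step 4 deliver 0→1: 1={part,t=1,log=-}
step 5 deliver 1→0: 0={coor,t=1,log=s}
step 6 deliver 0→1: 1={part,t=1,log=s}
step 7 timeout(0): 0={coor,t=2,log=s}
step 8 deliver 0→1: 1={part,t=2,log=s}
step 9 deliver 1→0: —
step 10 deliver 1→2: —
step 11 deliver 2→0: —
step 12 deliver 0→2: 2={part,t=1,log=s}

yes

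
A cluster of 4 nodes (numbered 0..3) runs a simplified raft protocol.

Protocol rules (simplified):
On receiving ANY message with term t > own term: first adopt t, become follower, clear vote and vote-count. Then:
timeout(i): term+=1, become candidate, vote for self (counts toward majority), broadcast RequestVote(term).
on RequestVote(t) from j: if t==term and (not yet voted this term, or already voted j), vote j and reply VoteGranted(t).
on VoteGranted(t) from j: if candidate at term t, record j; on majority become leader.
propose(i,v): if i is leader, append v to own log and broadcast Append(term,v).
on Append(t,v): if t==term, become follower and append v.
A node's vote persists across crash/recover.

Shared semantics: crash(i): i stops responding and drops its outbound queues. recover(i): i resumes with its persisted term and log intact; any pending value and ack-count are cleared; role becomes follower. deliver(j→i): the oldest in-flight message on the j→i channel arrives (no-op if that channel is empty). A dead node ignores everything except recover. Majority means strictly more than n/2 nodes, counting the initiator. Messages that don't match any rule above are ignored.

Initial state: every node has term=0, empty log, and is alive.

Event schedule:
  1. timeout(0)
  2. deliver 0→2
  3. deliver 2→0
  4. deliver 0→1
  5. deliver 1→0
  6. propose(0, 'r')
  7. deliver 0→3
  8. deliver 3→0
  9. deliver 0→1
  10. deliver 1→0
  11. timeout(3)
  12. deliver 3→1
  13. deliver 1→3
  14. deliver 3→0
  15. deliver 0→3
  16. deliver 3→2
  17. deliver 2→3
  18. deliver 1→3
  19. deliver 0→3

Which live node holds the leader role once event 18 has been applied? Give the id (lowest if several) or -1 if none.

e1 timeout(0): 0[cand,t=1,-]
e2 deliver 0→2: 2[foll,t=1,-]
e3 deliver 2→0: ·
e4 deliver 0→1: 1[foll,t=1,-]
e5 deliver 1→0: 0[lead,t=1,-]
e6 propose(0,'r'): 0[lead,t=1,r]
e7 deliver 0→3: 3[foll,t=1,-]
e8 deliver 3→0: ·
e9 deliver 0→1: 1[foll,t=1,r]
e10 deliver 1→0: ·
e11 timeout(3): 3[cand,t=2,-]
e12 deliver 3→1: 1[foll,t=2,r]
e13 deliver 1→3: ·
e14 deliver 3→0: 0[foll,t=2,r]
e15 deliver 0→3: ·
e16 deliver 3→2: 2[foll,t=2,-]
e17 deliver 2→3: 3[lead,t=2,-]
e18 deliver 1→3: ·

3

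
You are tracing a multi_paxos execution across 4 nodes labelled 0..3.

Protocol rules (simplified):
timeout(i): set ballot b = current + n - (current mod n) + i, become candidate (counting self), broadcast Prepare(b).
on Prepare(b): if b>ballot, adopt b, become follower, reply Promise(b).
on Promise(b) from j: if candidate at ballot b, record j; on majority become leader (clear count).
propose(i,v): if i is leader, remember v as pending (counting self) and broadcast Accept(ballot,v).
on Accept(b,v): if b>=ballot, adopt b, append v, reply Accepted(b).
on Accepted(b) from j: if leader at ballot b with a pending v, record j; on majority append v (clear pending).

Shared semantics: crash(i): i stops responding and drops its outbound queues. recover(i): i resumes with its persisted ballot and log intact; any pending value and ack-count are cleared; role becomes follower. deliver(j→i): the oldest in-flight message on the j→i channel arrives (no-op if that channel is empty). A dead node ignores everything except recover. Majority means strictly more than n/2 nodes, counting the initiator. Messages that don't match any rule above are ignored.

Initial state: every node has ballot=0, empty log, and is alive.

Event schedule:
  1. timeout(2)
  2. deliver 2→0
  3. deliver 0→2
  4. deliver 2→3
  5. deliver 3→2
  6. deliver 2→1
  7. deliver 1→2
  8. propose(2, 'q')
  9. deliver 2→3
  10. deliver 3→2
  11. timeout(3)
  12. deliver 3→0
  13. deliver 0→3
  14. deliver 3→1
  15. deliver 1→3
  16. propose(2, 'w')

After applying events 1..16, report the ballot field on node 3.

[1] timeout(2) → N2(cand b6 [-])
[2] deliver 2→0 → N0(foll b6 [-])
[3] deliver 0→2 → ∅
[4] deliver 2→3 → N3(foll b6 [-])
[5] deliver 3→2 → N2(lead b6 [-])
[6] deliver 2→1 → N1(foll b6 [-])
[7] deliver 1→2 → ∅
[8] propose(2,'q') → ∅
[9] deliver 2→3 → N3(foll b6 [q])
[10] deliver 3→2 → ∅
[11] timeout(3) → N3(cand b11 [q])
[12] deliver 3→0 → N0(foll b11 [-])
[13] deliver 0→3 → ∅
[14] deliver 3→1 → N1(foll b11 [-])
[15] deliver 1→3 → N3(lead b11 [q])
[16] propose(2,'w') → ∅

11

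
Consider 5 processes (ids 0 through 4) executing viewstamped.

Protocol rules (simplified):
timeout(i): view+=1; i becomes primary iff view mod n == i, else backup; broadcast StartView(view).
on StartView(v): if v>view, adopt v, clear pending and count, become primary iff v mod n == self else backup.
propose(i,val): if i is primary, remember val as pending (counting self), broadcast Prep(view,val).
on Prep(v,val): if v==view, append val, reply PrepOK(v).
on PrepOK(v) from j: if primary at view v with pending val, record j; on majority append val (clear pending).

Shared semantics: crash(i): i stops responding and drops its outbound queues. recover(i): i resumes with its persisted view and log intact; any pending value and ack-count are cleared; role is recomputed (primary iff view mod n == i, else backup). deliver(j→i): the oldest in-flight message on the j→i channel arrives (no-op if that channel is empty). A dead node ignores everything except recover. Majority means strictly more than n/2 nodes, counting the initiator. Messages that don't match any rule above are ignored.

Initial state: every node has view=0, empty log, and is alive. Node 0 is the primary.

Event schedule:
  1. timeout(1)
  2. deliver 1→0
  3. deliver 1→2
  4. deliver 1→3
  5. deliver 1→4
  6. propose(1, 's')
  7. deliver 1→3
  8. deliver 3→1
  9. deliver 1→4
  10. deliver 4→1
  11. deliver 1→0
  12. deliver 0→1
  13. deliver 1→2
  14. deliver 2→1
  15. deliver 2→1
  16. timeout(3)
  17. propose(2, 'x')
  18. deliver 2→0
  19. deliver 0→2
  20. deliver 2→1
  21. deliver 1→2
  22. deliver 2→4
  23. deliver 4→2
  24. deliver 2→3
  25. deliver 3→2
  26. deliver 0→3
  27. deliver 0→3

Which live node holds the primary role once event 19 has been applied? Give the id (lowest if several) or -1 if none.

1

after 1 — timeout(1): n1:prim/v1/[-]
after 2 — deliver 1→0: n0:back/v1/[-]
after 3 — deliver 1→2: n2:back/v1/[-]
after 4 — deliver 1→3: n3:back/v1/[-]
after 5 — deliver 1→4: n4:back/v1/[-]
after 6 — propose(1,'s'): ·
after 7 — deliver 1→3: n3:back/v1/[s]
after 8 — deliver 3→1: ·
after 9 — deliver 1→4: n4:back/v1/[s]
after 10 — deliver 4→1: n1:prim/v1/[s]
after 11 — deliver 1→0: n0:back/v1/[s]
after 12 — deliver 0→1: ·
after 13 — deliver 1→2: n2:back/v1/[s]
after 14 — deliver 2→1: ·
after 15 — deliver 2→1: ·
after 16 — timeout(3): n3:back/v2/[s]
after 17 — propose(2,'x'): ·
after 18 — deliver 2→0: ·
after 19 — deliver 0→2: ·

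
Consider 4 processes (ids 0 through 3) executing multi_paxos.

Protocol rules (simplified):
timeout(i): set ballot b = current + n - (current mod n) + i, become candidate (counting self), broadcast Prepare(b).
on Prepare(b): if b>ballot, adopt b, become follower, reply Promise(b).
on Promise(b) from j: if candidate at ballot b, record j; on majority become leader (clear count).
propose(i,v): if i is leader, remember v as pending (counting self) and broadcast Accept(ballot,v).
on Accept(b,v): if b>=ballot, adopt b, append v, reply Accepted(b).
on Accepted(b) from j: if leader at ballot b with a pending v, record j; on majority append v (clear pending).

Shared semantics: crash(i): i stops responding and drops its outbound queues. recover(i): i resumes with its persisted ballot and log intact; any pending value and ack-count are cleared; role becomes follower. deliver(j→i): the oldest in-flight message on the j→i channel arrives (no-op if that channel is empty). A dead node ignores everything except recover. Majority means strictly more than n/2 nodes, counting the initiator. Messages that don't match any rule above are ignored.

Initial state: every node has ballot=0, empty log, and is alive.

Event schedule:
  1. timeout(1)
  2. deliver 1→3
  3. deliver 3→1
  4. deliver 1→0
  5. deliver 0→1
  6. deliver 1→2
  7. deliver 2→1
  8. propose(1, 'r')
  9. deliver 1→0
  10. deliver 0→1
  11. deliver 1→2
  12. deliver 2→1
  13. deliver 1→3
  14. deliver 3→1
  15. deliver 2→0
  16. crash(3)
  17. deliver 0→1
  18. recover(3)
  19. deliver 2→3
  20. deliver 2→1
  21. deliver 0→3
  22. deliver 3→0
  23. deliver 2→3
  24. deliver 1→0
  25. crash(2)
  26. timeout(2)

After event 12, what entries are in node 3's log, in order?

step 1 timeout(1): 1={cand,b=5,log=-}
step 2 deliver 1→3: 3={foll,b=5,log=-}
step 3 deliver 3→1: —
step 4 deliver 1→0: 0={foll,b=5,log=-}
step 5 deliver 0→1: 1={lead,b=5,log=-}
step 6 deliver 1→2: 2={foll,b=5,log=-}
step 7 deliver 2→1: —
step 8 propose(1,'r'): —
step 9 deliver 1→0: 0={foll,b=5,log=r}
step 10 deliver 0→1: —
step 11 deliver 1→2: 2={foll,b=5,log=r}
step 12 deliver 2→1: 1={lead,b=5,log=r}

empty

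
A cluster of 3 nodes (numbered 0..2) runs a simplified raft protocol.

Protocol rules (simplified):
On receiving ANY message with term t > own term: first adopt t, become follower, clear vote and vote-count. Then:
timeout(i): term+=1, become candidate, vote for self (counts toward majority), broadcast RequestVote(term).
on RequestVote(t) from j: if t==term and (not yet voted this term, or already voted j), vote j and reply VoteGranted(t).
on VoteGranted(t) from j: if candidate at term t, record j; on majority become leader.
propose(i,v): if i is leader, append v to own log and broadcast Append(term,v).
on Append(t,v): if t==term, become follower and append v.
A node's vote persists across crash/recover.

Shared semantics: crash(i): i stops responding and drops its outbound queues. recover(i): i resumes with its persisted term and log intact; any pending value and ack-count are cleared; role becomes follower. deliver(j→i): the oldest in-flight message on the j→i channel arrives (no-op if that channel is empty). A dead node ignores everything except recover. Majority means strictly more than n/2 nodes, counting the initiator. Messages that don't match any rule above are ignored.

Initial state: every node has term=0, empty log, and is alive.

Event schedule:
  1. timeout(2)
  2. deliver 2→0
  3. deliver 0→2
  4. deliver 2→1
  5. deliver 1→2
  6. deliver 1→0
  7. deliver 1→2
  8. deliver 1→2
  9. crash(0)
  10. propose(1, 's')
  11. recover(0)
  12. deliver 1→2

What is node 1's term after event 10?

1

after 1 — timeout(2): n2:cand/t1/[-]
after 2 — deliver 2→0: n0:foll/t1/[-]
after 3 — deliver 0→2: n2:lead/t1/[-]
after 4 — deliver 2→1: n1:foll/t1/[-]
after 5 — deliver 1→2: ·
after 6 — deliver 1→0: ·
after 7 — deliver 1→2: ·
after 8 — deliver 1→2: ·
after 9 — crash(0): n0:✗foll/t1/[-]
after 10 — propose(1,'s'): ·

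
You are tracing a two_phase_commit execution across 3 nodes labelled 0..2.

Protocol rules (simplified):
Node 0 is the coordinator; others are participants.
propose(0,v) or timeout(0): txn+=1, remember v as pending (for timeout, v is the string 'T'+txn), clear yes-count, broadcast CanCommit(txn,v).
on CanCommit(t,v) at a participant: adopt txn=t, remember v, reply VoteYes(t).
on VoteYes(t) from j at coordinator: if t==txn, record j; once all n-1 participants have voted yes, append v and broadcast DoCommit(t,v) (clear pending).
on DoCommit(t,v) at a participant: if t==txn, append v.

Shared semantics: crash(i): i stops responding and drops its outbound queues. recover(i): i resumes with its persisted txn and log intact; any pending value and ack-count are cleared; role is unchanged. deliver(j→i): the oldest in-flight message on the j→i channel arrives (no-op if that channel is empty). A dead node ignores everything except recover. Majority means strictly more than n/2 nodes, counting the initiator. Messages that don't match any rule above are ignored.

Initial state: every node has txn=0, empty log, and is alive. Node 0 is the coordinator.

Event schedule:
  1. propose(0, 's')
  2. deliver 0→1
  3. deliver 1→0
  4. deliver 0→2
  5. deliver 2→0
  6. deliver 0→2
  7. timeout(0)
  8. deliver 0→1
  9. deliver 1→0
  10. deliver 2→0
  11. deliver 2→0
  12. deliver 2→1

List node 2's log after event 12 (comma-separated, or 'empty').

s

e1 propose(0,'s'): 0[coor,t=1,-]
e2 deliver 0→1: 1[part,t=1,-]
e3 deliver 1→0: ·
e4 deliver 0→2: 2[part,t=1,-]
e5 deliver 2→0: 0[coor,t=1,s]
e6 deliver 0→2: 2[part,t=1,s]
e7 timeout(0): 0[coor,t=2,s]
e8 deliver 0→1: 1[part,t=1,s]
e9 deliver 1→0: ·
e10 deliver 2→0: ·
e11 deliver 2→0: ·
e12 deliver 2→1: ·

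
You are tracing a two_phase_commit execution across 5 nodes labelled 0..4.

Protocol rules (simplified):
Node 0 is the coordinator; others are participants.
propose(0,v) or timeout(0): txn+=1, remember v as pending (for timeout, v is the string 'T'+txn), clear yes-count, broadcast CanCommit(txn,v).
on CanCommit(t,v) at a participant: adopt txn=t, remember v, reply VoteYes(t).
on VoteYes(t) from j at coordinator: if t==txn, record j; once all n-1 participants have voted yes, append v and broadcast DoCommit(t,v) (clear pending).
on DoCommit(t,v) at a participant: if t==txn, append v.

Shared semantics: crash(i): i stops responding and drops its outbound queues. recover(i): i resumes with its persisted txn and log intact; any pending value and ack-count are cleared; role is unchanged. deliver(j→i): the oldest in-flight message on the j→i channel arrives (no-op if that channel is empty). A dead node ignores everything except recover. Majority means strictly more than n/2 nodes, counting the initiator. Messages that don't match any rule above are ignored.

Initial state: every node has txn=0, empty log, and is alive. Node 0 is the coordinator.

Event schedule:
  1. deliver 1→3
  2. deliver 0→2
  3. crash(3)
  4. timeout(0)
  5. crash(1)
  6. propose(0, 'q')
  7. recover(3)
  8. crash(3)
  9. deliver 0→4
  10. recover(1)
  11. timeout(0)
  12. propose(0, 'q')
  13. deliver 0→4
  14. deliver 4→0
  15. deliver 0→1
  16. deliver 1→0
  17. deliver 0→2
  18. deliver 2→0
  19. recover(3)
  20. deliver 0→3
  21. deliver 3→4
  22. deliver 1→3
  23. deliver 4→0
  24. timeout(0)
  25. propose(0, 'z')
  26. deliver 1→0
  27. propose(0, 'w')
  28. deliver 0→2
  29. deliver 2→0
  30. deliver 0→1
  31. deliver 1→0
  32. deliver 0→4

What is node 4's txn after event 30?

step 1 deliver 1→3: —
step 2 deliver 0→2: —
step 3 crash(3): 3={✗part,t=0,log=-}
step 4 timeout(0): 0={coor,t=1,log=-}
step 5 crash(1): 1={✗part,t=0,log=-}
step 6 propose(0,'q'): 0={coor,t=2,log=-}
step 7 recover(3): 3={part,t=0,log=-}
step 8 crash(3): 3={✗part,t=0,log=-}
step 9 deliver 0→4: 4={part,t=1,log=-}
step 10 recover(1): 1={part,t=0,log=-}
step 11 timeout(0): 0={coor,t=3,log=-}
step 12 propose(0,'q'): 0={coor,t=4,log=-}
step 13 deliver 0→4: 4={part,t=2,log=-}
step 14 deliver 4→0: —
step 15 deliver 0→1: 1={part,t=1,log=-}
step 16 deliver 1→0: —
step 17 deliver 0→2: 2={part,t=1,log=-}
step 18 deliver 2→0: —
step 19 recover(3): 3={part,t=0,log=-}
step 20 deliver 0→3: 3={part,t=1,log=-}
step 21 deliver 3→4: —
step 22 deliver 1→3: —
step 23 deliver 4→0: —
step 24 timeout(0): 0={coor,t=5,log=-}
step 25 propose(0,'z'): 0={coor,t=6,log=-}
step 26 deliver 1→0: —
step 27 propose(0,'w'): 0={coor,t=7,log=-}
step 28 deliver 0→2: 2={part,t=2,log=-}
step 29 deliver 2→0: —
step 30 deliver 0→1: 1={part,t=2,log=-}

2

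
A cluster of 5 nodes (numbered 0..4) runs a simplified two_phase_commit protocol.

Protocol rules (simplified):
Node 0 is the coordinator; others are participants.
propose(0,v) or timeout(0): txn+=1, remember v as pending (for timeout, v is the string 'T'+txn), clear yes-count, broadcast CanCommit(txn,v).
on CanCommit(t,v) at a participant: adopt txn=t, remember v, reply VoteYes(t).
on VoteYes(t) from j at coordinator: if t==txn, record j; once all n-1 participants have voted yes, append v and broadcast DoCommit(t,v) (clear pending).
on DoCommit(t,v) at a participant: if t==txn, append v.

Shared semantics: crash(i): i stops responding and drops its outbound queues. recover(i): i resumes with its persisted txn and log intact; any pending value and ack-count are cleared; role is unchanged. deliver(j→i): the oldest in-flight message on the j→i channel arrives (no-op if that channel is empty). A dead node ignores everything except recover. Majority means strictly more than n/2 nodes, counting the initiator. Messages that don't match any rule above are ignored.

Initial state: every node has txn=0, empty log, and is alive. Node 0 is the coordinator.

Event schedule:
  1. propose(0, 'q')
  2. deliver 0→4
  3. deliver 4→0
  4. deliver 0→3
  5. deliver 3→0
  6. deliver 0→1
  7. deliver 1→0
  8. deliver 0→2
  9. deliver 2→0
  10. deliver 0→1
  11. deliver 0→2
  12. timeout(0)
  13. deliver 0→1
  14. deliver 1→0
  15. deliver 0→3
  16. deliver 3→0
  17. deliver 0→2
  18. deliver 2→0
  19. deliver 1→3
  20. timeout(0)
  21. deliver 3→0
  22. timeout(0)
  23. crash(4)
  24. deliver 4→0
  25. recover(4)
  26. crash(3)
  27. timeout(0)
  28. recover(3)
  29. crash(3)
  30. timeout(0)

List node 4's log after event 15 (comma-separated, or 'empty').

[1] propose(0,'q') → N0(coor t1 [-])
[2] deliver 0→4 → N4(part t1 [-])
[3] deliver 4→0 → ∅
[4] deliver 0→3 → N3(part t1 [-])
[5] deliver 3→0 → ∅
[6] deliver 0→1 → N1(part t1 [-])
[7] deliver 1→0 → ∅
[8] deliver 0→2 → N2(part t1 [-])
[9] deliver 2→0 → N0(coor t1 [q])
[10] deliver 0→1 → N1(part t1 [q])
[11] deliver 0→2 → N2(part t1 [q])
[12] timeout(0) → N0(coor t2 [q])
[13] deliver 0→1 → N1(part t2 [q])
[14] deliver 1→0 → ∅
[15] deliver 0→3 → N3(part t1 [q])

empty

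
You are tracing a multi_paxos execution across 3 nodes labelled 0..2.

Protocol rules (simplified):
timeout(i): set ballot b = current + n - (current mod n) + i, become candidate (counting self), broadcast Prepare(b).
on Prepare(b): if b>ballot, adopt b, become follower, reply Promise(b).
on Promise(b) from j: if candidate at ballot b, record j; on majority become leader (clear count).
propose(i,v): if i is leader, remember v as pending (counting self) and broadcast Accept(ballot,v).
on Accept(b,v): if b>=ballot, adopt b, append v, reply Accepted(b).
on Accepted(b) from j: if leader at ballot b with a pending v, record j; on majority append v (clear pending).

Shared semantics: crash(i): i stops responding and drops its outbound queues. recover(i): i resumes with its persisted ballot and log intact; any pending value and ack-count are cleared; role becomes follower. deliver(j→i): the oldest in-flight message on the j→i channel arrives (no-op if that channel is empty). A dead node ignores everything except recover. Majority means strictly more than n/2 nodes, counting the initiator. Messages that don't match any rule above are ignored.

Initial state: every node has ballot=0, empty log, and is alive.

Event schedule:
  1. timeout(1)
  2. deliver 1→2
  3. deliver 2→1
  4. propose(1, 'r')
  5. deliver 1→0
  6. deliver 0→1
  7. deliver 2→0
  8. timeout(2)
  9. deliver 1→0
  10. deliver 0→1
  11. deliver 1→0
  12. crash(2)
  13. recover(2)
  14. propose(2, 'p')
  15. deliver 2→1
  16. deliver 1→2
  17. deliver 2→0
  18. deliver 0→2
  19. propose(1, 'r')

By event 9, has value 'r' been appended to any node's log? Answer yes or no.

e1 timeout(1): 1[cand,b=4,-]
e2 deliver 1→2: 2[foll,b=4,-]
e3 deliver 2→1: 1[lead,b=4,-]
e4 propose(1,'r'): ·
e5 deliver 1→0: 0[foll,b=4,-]
e6 deliver 0→1: ·
e7 deliver 2→0: ·
e8 timeout(2): 2[cand,b=8,-]
e9 deliver 1→0: 0[foll,b=4,r]

yes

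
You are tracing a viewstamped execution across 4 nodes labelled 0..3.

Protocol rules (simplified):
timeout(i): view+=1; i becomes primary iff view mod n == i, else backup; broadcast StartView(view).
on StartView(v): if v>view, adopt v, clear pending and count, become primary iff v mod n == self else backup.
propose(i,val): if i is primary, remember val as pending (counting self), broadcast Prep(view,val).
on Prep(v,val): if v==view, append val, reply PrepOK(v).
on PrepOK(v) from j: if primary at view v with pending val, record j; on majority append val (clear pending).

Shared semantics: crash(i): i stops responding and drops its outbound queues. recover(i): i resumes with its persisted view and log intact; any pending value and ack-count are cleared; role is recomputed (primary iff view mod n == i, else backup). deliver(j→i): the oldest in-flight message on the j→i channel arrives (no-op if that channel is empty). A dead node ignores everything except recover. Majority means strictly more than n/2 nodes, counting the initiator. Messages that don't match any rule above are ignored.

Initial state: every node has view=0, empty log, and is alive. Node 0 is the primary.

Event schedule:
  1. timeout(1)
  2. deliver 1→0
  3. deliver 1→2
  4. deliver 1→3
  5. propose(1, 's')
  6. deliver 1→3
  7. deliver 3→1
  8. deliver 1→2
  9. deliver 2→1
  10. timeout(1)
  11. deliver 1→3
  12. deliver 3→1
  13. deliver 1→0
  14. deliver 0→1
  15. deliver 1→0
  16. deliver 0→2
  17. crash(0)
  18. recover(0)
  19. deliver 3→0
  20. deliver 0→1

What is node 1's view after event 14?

2

step 1 timeout(1): 1={prim,v=1,log=-}
step 2 deliver 1→0: 0={back,v=1,log=-}
step 3 deliver 1→2: 2={back,v=1,log=-}
step 4 deliver 1→3: 3={back,v=1,log=-}
step 5 propose(1,'s'): —
step 6 deliver 1→3: 3={back,v=1,log=s}
step 7 deliver 3→1: —
step 8 deliver 1→2: 2={back,v=1,log=s}
step 9 deliver 2→1: 1={prim,v=1,log=s}
step 10 timeout(1): 1={back,v=2,log=s}
step 11 deliver 1→3: 3={back,v=2,log=s}
step 12 deliver 3→1: —
step 13 deliver 1→0: 0={back,v=1,log=s}
step 14 deliver 0→1: —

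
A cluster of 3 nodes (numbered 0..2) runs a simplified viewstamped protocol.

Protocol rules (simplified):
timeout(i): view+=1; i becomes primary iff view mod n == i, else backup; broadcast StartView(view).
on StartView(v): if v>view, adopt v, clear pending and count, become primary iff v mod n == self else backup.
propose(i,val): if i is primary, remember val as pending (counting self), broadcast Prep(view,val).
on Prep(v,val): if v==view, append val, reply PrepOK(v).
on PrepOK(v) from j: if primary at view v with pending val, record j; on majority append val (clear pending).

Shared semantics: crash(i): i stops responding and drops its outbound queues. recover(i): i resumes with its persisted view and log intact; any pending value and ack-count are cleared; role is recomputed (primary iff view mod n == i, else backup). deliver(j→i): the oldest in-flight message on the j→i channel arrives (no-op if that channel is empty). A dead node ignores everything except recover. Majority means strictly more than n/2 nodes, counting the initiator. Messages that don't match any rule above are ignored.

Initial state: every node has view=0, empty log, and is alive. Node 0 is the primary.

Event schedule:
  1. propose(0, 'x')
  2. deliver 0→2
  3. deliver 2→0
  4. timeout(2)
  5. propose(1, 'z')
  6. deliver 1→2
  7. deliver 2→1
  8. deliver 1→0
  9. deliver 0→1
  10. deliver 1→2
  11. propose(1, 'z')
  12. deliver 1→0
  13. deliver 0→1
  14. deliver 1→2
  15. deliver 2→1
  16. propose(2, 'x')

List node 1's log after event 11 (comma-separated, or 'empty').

[1] propose(0,'x') → ∅
[2] deliver 0→2 → N2(back v0 [x])
[3] deliver 2→0 → N0(prim v0 [x])
[4] timeout(2) → N2(back v1 [x])
[5] propose(1,'z') → ∅
[6] deliver 1→2 → ∅
[7] deliver 2→1 → N1(prim v1 [-])
[8] deliver 1→0 → ∅
[9] deliver 0→1 → ∅
[10] deliver 1→2 → ∅
[11] propose(1,'z') → ∅

empty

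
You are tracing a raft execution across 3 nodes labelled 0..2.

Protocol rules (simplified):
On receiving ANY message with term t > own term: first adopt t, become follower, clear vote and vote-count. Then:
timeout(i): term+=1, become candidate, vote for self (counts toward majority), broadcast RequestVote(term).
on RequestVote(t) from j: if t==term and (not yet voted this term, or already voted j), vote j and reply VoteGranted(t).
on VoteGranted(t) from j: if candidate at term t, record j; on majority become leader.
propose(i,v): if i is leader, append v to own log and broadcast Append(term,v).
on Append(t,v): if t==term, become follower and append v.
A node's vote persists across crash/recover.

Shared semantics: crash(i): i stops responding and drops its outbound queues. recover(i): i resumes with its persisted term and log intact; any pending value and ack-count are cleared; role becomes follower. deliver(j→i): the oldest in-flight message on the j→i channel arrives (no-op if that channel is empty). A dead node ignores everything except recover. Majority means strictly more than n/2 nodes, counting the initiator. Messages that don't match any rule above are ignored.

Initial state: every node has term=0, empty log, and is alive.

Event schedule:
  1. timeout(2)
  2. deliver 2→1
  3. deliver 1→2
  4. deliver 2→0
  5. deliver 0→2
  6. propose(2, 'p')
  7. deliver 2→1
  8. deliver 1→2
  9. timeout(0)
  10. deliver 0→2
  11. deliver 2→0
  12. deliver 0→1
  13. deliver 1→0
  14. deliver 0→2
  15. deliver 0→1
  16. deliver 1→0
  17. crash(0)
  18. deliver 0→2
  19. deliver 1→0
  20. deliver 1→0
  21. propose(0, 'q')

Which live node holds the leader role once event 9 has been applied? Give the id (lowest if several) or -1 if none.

2

after 1 — timeout(2): n2:cand/t1/[-]
after 2 — deliver 2→1: n1:foll/t1/[-]
after 3 — deliver 1→2: n2:lead/t1/[-]
after 4 — deliver 2→0: n0:foll/t1/[-]
after 5 — deliver 0→2: ·
after 6 — propose(2,'p'): n2:lead/t1/[p]
after 7 — deliver 2→1: n1:foll/t1/[p]
after 8 — deliver 1→2: ·
after 9 — timeout(0): n0:cand/t2/[-]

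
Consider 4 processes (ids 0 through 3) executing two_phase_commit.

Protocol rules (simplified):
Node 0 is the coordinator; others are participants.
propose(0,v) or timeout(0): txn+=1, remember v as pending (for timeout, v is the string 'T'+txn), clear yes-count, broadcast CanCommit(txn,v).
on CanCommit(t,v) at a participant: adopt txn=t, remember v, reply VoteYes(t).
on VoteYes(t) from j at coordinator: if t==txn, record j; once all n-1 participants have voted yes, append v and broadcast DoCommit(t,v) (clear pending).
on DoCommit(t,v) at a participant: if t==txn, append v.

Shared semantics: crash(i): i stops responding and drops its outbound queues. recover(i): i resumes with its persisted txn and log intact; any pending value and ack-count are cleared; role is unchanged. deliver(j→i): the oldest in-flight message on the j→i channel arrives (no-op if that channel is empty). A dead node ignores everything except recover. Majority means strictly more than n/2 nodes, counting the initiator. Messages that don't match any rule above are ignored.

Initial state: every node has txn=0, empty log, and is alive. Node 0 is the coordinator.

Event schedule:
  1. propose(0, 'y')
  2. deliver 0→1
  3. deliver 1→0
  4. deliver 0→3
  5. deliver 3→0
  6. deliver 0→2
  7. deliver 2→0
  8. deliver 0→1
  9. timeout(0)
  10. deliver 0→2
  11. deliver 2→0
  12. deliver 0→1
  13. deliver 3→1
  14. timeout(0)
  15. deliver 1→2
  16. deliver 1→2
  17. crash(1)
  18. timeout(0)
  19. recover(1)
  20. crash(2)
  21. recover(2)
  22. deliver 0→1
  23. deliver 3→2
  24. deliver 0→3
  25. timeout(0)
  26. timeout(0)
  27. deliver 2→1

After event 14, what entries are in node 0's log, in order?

after 1 — propose(0,'y'): n0:coor/t1/[-]
after 2 — deliver 0→1: n1:part/t1/[-]
after 3 — deliver 1→0: ·
after 4 — deliver 0→3: n3:part/t1/[-]
after 5 — deliver 3→0: ·
after 6 — deliver 0→2: n2:part/t1/[-]
after 7 — deliver 2→0: n0:coor/t1/[y]
after 8 — deliver 0→1: n1:part/t1/[y]
after 9 — timeout(0): n0:coor/t2/[y]
after 10 — deliver 0→2: n2:part/t1/[y]
after 11 — deliver 2→0: ·
after 12 — deliver 0→1: n1:part/t2/[y]
after 13 — deliver 3→1: ·
after 14 — timeout(0): n0:coor/t3/[y]

y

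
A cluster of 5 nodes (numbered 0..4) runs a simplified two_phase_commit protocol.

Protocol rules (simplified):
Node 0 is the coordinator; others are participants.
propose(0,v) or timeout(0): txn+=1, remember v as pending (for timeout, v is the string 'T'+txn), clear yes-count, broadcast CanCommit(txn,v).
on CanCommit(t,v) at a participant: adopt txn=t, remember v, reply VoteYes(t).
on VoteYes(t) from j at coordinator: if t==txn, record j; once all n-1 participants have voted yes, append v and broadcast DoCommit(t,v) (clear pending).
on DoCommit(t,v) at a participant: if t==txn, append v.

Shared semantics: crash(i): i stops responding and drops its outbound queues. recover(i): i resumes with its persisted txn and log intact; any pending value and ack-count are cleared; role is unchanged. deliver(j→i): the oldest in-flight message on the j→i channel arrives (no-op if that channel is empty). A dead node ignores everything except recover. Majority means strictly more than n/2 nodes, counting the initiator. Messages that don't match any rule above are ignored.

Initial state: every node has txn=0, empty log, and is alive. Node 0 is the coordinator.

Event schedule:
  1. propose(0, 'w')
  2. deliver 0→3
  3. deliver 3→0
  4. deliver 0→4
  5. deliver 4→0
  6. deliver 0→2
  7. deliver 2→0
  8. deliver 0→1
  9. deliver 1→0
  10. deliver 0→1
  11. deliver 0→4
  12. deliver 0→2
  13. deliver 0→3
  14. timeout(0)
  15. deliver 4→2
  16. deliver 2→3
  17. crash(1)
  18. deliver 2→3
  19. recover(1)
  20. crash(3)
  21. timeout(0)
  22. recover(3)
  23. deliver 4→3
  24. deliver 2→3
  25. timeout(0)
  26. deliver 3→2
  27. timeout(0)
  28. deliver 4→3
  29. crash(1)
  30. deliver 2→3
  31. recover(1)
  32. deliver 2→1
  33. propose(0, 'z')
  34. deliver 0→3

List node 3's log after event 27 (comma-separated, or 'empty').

w

e1 propose(0,'w'): 0[coor,t=1,-]
e2 deliver 0→3: 3[part,t=1,-]
e3 deliver 3→0: ·
e4 deliver 0→4: 4[part,t=1,-]
e5 deliver 4→0: ·
e6 deliver 0→2: 2[part,t=1,-]
e7 deliver 2→0: ·
e8 deliver 0→1: 1[part,t=1,-]
e9 deliver 1→0: 0[coor,t=1,w]
e10 deliver 0→1: 1[part,t=1,w]
e11 deliver 0→4: 4[part,t=1,w]
e12 deliver 0→2: 2[part,t=1,w]
e13 deliver 0→3: 3[part,t=1,w]
e14 timeout(0): 0[coor,t=2,w]
e15 deliver 4→2: ·
e16 deliver 2→3: ·
e17 crash(1): 1[✗part,t=1,w]
e18 deliver 2→3: ·
e19 recover(1): 1[part,t=1,w]
e20 crash(3): 3[✗part,t=1,w]
e21 timeout(0): 0[coor,t=3,w]
e22 recover(3): 3[part,t=1,w]
e23 deliver 4→3: ·
e24 deliver 2→3: ·
e25 timeout(0): 0[coor,t=4,w]
e26 deliver 3→2: ·
e27 timeout(0): 0[coor,t=5,w]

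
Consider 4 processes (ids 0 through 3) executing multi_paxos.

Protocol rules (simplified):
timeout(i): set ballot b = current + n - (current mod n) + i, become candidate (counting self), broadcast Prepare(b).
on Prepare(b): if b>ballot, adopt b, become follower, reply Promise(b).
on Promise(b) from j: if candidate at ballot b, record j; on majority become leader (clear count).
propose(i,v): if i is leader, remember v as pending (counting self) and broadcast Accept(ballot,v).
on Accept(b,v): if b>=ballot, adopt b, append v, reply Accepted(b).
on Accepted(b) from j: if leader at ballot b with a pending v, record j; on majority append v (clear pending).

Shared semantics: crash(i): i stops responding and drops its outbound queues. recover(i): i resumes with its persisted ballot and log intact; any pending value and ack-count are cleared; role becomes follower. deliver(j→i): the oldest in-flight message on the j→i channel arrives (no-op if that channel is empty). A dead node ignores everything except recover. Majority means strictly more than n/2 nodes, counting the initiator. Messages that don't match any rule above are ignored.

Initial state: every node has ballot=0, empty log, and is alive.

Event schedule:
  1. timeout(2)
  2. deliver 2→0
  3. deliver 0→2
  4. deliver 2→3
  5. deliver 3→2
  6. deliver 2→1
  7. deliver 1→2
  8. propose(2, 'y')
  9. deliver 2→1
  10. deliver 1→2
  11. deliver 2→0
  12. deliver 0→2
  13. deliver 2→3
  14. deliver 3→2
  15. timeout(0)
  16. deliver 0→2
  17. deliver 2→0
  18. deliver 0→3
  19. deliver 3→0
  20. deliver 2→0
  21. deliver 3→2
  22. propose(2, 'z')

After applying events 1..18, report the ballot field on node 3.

8

step 1 timeout(2): 2={cand,b=6,log=-}
step 2 deliver 2→0: 0={foll,b=6,log=-}
step 3 deliver 0→2: —
step 4 deliver 2→3: 3={foll,b=6,log=-}
step 5 deliver 3→2: 2={lead,b=6,log=-}
step 6 deliver 2→1: 1={foll,b=6,log=-}
step 7 deliver 1→2: —
step 8 propose(2,'y'): —
step 9 deliver 2→1: 1={foll,b=6,log=y}
step 10 deliver 1→2: —
step 11 deliver 2→0: 0={foll,b=6,log=y}
step 12 deliver 0→2: 2={lead,b=6,log=y}
step 13 deliver 2→3: 3={foll,b=6,log=y}
step 14 deliver 3→2: —
step 15 timeout(0): 0={cand,b=8,log=y}
step 16 deliver 0→2: 2={foll,b=8,log=y}
step 17 deliver 2→0: —
step 18 deliver 0→3: 3={foll,b=8,log=y}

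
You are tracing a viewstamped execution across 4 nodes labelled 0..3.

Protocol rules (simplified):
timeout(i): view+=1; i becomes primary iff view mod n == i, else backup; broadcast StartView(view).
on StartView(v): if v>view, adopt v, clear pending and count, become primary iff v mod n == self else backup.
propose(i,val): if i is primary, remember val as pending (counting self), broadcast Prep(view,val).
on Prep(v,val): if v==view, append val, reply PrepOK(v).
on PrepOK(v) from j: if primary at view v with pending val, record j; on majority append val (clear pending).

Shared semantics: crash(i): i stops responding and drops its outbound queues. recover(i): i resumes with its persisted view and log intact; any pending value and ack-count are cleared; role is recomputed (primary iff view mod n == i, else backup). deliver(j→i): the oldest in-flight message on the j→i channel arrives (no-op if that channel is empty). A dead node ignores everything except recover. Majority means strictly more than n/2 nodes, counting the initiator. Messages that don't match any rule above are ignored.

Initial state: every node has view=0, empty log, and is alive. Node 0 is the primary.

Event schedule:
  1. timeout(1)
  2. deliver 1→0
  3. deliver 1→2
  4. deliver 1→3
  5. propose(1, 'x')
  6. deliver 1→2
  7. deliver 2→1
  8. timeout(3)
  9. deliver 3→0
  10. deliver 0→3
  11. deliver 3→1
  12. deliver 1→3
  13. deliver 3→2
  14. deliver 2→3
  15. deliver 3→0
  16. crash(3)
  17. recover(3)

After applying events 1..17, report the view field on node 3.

2

e1 timeout(1): 1[prim,v=1,-]
e2 deliver 1→0: 0[back,v=1,-]
e3 deliver 1→2: 2[back,v=1,-]
e4 deliver 1→3: 3[back,v=1,-]
e5 propose(1,'x'): ·
e6 deliver 1→2: 2[back,v=1,x]
e7 deliver 2→1: ·
e8 timeout(3): 3[back,v=2,-]
e9 deliver 3→0: 0[back,v=2,-]
e10 deliver 0→3: ·
e11 deliver 3→1: 1[back,v=2,-]
e12 deliver 1→3: ·
e13 deliver 3→2: 2[prim,v=2,x]
e14 deliver 2→3: ·
e15 deliver 3→0: ·
e16 crash(3): 3[✗back,v=2,-]
e17 recover(3): 3[back,v=2,-]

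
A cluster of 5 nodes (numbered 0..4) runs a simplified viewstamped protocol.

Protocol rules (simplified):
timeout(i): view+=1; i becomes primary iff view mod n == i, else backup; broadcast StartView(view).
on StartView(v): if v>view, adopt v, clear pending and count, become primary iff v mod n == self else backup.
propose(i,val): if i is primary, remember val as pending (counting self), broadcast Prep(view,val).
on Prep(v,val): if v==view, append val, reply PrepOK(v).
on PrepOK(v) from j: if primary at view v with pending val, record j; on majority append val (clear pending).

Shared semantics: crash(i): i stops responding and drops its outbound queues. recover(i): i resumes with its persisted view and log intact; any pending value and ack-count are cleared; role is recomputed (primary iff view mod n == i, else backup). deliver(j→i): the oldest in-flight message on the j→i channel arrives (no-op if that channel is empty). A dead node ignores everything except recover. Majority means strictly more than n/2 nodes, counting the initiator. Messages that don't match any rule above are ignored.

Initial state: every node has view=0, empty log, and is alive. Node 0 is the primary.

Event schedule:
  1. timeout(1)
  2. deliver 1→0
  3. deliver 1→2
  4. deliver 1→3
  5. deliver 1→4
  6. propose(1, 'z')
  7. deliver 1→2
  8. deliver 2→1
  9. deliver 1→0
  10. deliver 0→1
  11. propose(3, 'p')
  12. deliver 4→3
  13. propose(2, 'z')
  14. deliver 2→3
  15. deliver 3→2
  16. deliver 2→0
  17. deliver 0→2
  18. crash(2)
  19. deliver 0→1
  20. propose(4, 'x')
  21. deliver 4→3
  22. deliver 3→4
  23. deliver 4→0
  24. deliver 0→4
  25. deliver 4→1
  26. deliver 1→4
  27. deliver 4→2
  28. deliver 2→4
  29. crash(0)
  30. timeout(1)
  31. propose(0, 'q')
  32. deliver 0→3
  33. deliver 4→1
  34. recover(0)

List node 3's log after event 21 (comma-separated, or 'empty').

empty

after 1 — timeout(1): n1:prim/v1/[-]
after 2 — deliver 1→0: n0:back/v1/[-]
after 3 — deliver 1→2: n2:back/v1/[-]
after 4 — deliver 1→3: n3:back/v1/[-]
after 5 — deliver 1→4: n4:back/v1/[-]
after 6 — propose(1,'z'): ·
after 7 — deliver 1→2: n2:back/v1/[z]
after 8 — deliver 2→1: ·
after 9 — deliver 1→0: n0:back/v1/[z]
after 10 — deliver 0→1: n1:prim/v1/[z]
after 11 — propose(3,'p'): ·
after 12 — deliver 4→3: ·
after 13 — propose(2,'z'): ·
after 14 — deliver 2→3: ·
after 15 — deliver 3→2: ·
after 16 — deliver 2→0: ·
after 17 — deliver 0→2: ·
after 18 — crash(2): n2:✗back/v1/[z]
after 19 — deliver 0→1: ·
after 20 — propose(4,'x'): ·
after 21 — deliver 4→3: ·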